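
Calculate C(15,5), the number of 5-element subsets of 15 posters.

C(15,5) = 15!/(5! x (15-5)!).

Final answer: C(15,5) = 3003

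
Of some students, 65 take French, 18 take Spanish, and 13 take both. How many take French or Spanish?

|A union B| = |A| + |B| - |A intersect B| = 65 + 18 - 13.

Final answer: 70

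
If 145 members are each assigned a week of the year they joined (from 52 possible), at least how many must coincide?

There are 52 possible values for week of the year they joined. With 145 members and 52 categories, by pigeonhole: ceiling(145/52).

Final answer: 3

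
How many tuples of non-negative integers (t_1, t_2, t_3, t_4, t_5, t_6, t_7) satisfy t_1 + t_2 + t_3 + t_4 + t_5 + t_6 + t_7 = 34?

Stars and bars with 34 stars and 6 bars:
C(34+7-1, 7-1) = C(40,6).

Final answer: C(40,6) = 3838380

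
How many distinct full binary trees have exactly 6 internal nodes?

The structures are counted by the Catalan number C_n. Here n = 6.
Using C_0 = 1 and C_(k+1) = C_k x 2(2k+1)/(k+2), build up term by term: C_1=1, C_2=2, C_3=5, C_4=14, C_5=42, C_6=132.

Final answer: C_{6} = 132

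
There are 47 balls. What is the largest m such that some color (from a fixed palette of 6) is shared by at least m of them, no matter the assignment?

There are 6 possible values for color (from a fixed palette of 6). With 47 balls and 6 categories, by pigeonhole: ceiling(47/6).

Final answer: 8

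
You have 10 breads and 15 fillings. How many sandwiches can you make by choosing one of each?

By the multiplication principle: 10 x 15.

Final answer: 150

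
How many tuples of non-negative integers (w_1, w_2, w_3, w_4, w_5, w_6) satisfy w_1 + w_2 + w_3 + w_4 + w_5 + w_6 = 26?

Stars and bars with 26 stars and 5 bars:
C(26+6-1, 6-1) = C(31,5).

Final answer: C(31,5) = 169911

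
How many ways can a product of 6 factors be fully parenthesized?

This is counted by the nth Catalan number C_n. Here n = 6 - 1 = 5.
C_n = C(2n,n)/(n+1), so C_{5} = C(10,5)/6 = 252/6.

Final answer: C_{5} = 42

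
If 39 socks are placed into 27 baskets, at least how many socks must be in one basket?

By the pigeonhole principle: ceiling(39/27).

Final answer: 2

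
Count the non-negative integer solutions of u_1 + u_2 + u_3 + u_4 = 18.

Stars and bars with 18 stars and 3 bars:
C(18+4-1, 4-1) = C(21,3).

Final answer: C(21,3) = 1330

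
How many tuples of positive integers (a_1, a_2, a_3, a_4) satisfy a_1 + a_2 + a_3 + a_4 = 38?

Substitute a'_i = a_i - 1 (so a'_i >= 0). Then sum a'_i = 38 - 4 = 34.
Stars and bars: C(34+4-1, 4-1) = C(37,3).

Final answer: C(37,3) = 7770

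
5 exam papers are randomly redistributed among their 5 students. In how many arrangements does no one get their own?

D(n) = (n-1)(D(n-1) + D(n-2)), D(0)=1, D(1)=0.
D(2) = 1 x (0 + 1) = 1
D(3) = 2 x (1 + 0) = 2
D(4) = 3 x (2 + 1) = 9
D(5) = 4 x (D(4) + D(3)) = 4 x (9 + 2)

Final answer: D(5) = 44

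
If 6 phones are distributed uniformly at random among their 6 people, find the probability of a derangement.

D(n) = (n-1)(D(n-1) + D(n-2)), D(0)=1, D(1)=0.
Building up: D(2)=1, D(3)=2, D(4)=9, D(5)=44, D(6)=265.
Total arrangements: 6! = 720.
Probability = D(6)/6! = 53/144.

Final answer: D(6)/6! = 265/720 = 0.368056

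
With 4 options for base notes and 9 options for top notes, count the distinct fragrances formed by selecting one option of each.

By the multiplication principle: 4 x 9.

Final answer: 36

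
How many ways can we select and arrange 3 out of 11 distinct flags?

P(11,3) = 11!/(11-3)! = 11!/8!.

Final answer: P(11,3) = 990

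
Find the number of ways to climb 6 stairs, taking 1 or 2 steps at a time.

Let f(n) count the ways. The last step is size 1 or 2, so f(n) = f(n-1) + f(n-2) with f(1)=1, f(2)=2.
Building up term by term: f(1)=1, f(2)=2, f(3)=3, f(4)=5, f(5)=8, f(6)=13.

Final answer: 13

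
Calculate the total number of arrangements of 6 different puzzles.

The number of ways to arrange 6 distinct objects is 6!.

Final answer: 6! = 720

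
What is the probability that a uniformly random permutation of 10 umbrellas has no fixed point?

D(n) = (n-1)(D(n-1) + D(n-2)), D(0)=1, D(1)=0.
Building up: D(2)=1, D(3)=2, D(4)=9, D(5)=44, D(6)=265, D(7)=1854, D(8)=14833, D(9)=133496, D(10)=1334961.
Total arrangements: 10! = 3628800.
Probability = D(10)/10! = 16481/44800.

Final answer: D(10)/10! = 1334961/3628800 = 0.367879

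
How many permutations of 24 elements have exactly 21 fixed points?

Choose which 21 elements are fixed: C(24,21) = 2024.
Derange the remaining 3 using D(j) = (j-1)(D(j-1) + D(j-2)), D(0)=1, D(1)=0: D(2)=1, D(3)=2.
Total: 2024 x 2.

Final answer: C(24,21) D(3) = 4048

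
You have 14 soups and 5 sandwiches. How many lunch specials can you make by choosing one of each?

By the multiplication principle: 14 x 5.

Final answer: 70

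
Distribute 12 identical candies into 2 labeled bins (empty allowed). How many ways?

Stars and bars: C(n+k-1, k-1) = C(13,1).

Final answer: C(13,1) = 13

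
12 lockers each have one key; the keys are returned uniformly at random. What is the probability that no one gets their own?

Use the recurrence D(n) = (n-1)(D(n-1) + D(n-2)) with D(0)=1, D(1)=0.
Building up: D(2)=1, D(3)=2, D(4)=9, D(5)=44, D(6)=265, D(7)=1854, D(8)=14833, D(9)=133496, D(10)=1334961, D(11)=14684570, D(12)=176214841.
Total arrangements: 12! = 479001600.
Probability = D(12)/12! = 16019531/43545600.

Final answer: D(12)/12! = 176214841/479001600 = 0.367879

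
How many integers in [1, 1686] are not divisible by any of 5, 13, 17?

|div by 5|=337, |div by 13|=129, |div by 17|=99.
|div by 5&13|=25, |div by 5&17|=19, |div by 13&17|=7, |div by all|=1.
By inclusion-exclusion, divisible by at least one: 337+129+99-25-19-7+1 = 515.
Not divisible by any: 1686 - 515.

Final answer: 1171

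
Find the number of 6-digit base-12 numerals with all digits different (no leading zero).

The leading digit has 11 choices (anything but zero); the next has 11 (anything but the first), then 10, and so on, one fewer each time.
Total: 11 x 11 x 10 x 9 x 8 x 7.

Final answer: 609840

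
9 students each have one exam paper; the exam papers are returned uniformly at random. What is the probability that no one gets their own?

D(n) = (n-1)(D(n-1) + D(n-2)), D(0)=1, D(1)=0.
Building up: D(2)=1, D(3)=2, D(4)=9, D(5)=44, D(6)=265, D(7)=1854, D(8)=14833, D(9)=133496.
Total arrangements: 9! = 362880.
Probability = D(9)/9! = 16687/45360.

Final answer: D(9)/9! = 133496/362880 = 0.367879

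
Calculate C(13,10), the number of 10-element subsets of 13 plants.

C(13,10) = 13!/(10! x 3!).

Final answer: \binom{13}{10} = 286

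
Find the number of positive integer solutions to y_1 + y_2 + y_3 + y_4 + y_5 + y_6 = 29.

Substitute y'_i = y_i - 1 (so y'_i >= 0). Then sum y'_i = 29 - 6 = 23.
Stars and bars: C(23+6-1, 6-1) = C(28,5).

Final answer: C(28,5) = 98280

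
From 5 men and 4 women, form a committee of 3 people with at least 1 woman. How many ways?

Sum over valid woman counts:
C(4,1)C(5,2) = 40
C(4,2)C(5,1) = 30
C(4,3)C(5,0) = 4
Total: 40 + 30 + 4.

Final answer: 74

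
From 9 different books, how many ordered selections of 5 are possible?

P(9,5) = 9!/(9-5)! = 9!/4!.

Final answer: P(9,5) = 15120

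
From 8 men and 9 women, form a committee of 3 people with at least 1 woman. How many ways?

Sum over valid woman counts:
C(9,1)C(8,2) = 252
C(9,2)C(8,1) = 288
C(9,3)C(8,0) = 84
Total: 252 + 288 + 84.

Final answer: 624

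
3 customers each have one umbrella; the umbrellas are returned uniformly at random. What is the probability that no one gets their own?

D(n) = (n-1)(D(n-1) + D(n-2)), D(0)=1, D(1)=0.
Building up: D(2)=1, D(3)=2.
Total arrangements: 3! = 6.
Probability = D(3)/3! = 1/3.

Final answer: D(3)/3! = 2/6 = 0.333333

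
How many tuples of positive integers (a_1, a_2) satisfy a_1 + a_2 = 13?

Substitute a'_i = a_i - 1 (so a'_i >= 0). Then sum a'_i = 13 - 2 = 11.
Stars and bars: C(11+2-1, 2-1) = C(12,1).

Final answer: C(12,1) = 12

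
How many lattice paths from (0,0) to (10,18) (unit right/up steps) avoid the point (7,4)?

Total paths to (10,18): C(28,18) = 13123110.
Paths through (7,4): C(11,4) x C(17,14) = 224400.
Avoiding (7,4): 13123110 - 224400.

Final answer: 12898710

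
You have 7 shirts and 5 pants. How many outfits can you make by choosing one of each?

By the multiplication principle: 7 x 5.

Final answer: 35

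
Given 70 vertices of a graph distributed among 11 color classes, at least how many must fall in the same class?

By pigeonhole with 70 objects and 11 categories: ceiling(70/11).

Final answer: 7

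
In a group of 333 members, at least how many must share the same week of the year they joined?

There are 52 possible values for week of the year they joined. With 333 members and 52 categories, by pigeonhole: ceiling(333/52).

Final answer: 7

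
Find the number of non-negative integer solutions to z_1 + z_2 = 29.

Stars and bars with 29 stars and 1 bars:
C(29+2-1, 2-1) = C(30,1).

Final answer: C(30,1) = 30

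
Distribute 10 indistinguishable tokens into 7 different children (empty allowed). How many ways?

Stars and bars: C(n+k-1, k-1) = C(16,6).

Final answer: C(16,6) = 8008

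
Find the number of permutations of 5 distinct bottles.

The number of ways to arrange 5 distinct objects is 5!.

Final answer: 5! = 120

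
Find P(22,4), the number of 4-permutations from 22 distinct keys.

P(22,4) = 22!/(22-4)! = 22!/18!.

Final answer: P(22,4) = 175560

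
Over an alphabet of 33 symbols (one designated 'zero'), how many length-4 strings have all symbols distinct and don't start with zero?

First digit: 32 (nonzero). Second: 32 (not first). Third: 31, etc.
Total: 32 x 32 x 31 x 30.

Final answer: 952320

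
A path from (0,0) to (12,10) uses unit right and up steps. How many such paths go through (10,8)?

Paths (0,0)->(10,8): C(18,8) = 43758.
Paths (10,8)->(12,10): C(4,2) = 6.
By multiplication principle: 43758 x 6.

Final answer: 262548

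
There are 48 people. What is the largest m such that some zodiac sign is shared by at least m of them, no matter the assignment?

There are 12 possible values for zodiac sign. With 48 people and 12 categories, by pigeonhole: ceiling(48/12).

Final answer: 4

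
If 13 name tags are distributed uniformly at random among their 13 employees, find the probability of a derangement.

D(n) = (n-1)(D(n-1) + D(n-2)), D(0)=1, D(1)=0.
Building up: D(2)=1, D(3)=2, D(4)=9, D(5)=44, D(6)=265, D(7)=1854, D(8)=14833, D(9)=133496, D(10)=1334961, D(11)=14684570, D(12)=176214841, D(13)=2290792932.
Total arrangements: 13! = 6227020800.
Probability = D(13)/13! = 63633137/172972800.

Final answer: D(13)/13! = 2290792932/6227020800 = 0.367879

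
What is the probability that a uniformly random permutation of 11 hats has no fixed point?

Use the recurrence D(n) = (n-1)(D(n-1) + D(n-2)) with D(0)=1, D(1)=0.
Building up: D(2)=1, D(3)=2, D(4)=9, D(5)=44, D(6)=265, D(7)=1854, D(8)=14833, D(9)=133496, D(10)=1334961, D(11)=14684570.
Total arrangements: 11! = 39916800.
Probability = D(11)/11! = 1468457/3991680.

Final answer: D(11)/11! = 14684570/39916800 = 0.367879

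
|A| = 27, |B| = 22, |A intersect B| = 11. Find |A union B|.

|A union B| = |A| + |B| - |A intersect B| = 27 + 22 - 11.

Final answer: 38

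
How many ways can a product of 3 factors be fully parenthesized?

The structures are counted by the Catalan number C_n. Here n = 3 - 1 = 2.
Using C_0 = 1 and C_(k+1) = C_k x 2(2k+1)/(k+2), build up term by term: C_1=1, C_2=2.

Final answer: C_{2} = 2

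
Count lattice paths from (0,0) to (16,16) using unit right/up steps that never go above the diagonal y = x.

Total monotonic paths to (16,16): C(32,16) = 601080390.
A path is bad iff it touches y = x + 1; reflecting its initial segment maps bad paths bijectively onto all paths to (15,17), of which there are C(32,17) = 565722720.
Valid Dyck paths: 601080390 - 565722720.
(This is the Catalan number C_{16}.)

Final answer: C_{16} = 35357670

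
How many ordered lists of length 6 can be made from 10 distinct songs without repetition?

P(10,6) = 10!/(10-6)! = 10!/4!.

Final answer: P(10,6) = 151200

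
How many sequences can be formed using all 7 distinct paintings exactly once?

The number of ways to arrange 7 distinct objects is 7!.

Final answer: 7! = 5040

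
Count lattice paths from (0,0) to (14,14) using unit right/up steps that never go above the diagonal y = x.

Total monotonic paths to (14,14): C(28,14) = 40116600.
Reflecting each bad path at its first crossing gives a bijection with paths to (13,15): C(28,15) = 37442160.
Valid Dyck paths: 40116600 - 37442160.
(This is the Catalan number C_{14}.)

Final answer: C_{14} = 2674440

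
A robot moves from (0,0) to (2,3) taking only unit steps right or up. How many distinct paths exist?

Each path has 2 right steps and 3 up steps in some order (5 steps total).
Choose which 3 of the 5 steps are up: C(5,3).

Final answer: C(5,3) = 10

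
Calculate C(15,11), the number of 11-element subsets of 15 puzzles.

C(15,11) = 15!/(11! x 4!).

Final answer: \binom{15}{11} = 1365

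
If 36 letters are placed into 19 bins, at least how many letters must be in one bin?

By the pigeonhole principle: ceiling(36/19).

Final answer: 2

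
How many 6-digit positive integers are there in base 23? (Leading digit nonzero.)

Leading digit: 22 options (nonzero). Other 5 digit(s): 23 options each.
Total: 22 x 23^5.

Final answer: 141599546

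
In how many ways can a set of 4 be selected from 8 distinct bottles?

C(8,4) = 8!/(4! x (8-4)!).

Final answer: C(8,4) = 70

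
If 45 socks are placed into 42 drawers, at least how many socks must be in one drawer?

By the pigeonhole principle: ceiling(45/42).

Final answer: 2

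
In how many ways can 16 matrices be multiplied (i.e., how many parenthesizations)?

This is a standard Catalan-number count: the answer is C_n. Here n = 16 - 1 = 15.
C_n = C(2n,n) - C(2n,n+1), so C_{15} = C(30,15) - C(30,16) = 155117520 - 145422675.

Final answer: C_{15} = 9694845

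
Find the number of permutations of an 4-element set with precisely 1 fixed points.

Choose which 1 elements are fixed: C(4,1) = 4.
Derange the remaining 3 using D(j) = (j-1)(D(j-1) + D(j-2)), D(0)=1, D(1)=0: D(2)=1, D(3)=2.
Total: 4 x 2.

Final answer: C(4,1) D(3) = 8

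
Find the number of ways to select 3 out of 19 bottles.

C(19,3) = 19!/(3! x (19-3)!).

Final answer: C(19,3) = 969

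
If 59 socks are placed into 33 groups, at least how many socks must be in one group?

By the pigeonhole principle: ceiling(59/33).

Final answer: 2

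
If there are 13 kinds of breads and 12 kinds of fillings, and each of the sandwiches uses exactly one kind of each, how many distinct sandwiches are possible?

By the multiplication principle: 13 x 12.

Final answer: 156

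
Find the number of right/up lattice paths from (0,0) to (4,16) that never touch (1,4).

Total paths to (4,16): C(20,16) = 4845.
Paths through (1,4): C(5,4) x C(15,12) = 2275.
Avoiding (1,4): 4845 - 2275.

Final answer: 2570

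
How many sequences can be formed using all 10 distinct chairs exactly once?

The number of ways to arrange 10 distinct objects is 10!.

Final answer: 10! = 3628800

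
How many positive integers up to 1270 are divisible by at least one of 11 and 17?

Multiples of 11: 115. Multiples of 17: 74. Of both (lcm=187): 6.
By inclusion-exclusion: 115 + 74 - 6.

Final answer: 183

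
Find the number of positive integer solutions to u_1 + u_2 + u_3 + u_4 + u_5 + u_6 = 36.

Substitute u'_i = u_i - 1 (so u'_i >= 0). Then sum u'_i = 36 - 6 = 30.
Stars and bars: C(30+6-1, 6-1) = C(35,5).

Final answer: C(35,5) = 324632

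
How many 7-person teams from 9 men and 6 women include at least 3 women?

Sum over valid woman counts:
C(6,3)C(9,4) = 2520
C(6,4)C(9,3) = 1260
C(6,5)C(9,2) = 216
C(6,6)C(9,1) = 9
Total: 2520 + 1260 + 216 + 9.

Final answer: 4005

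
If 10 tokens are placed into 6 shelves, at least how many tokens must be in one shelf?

By the pigeonhole principle: ceiling(10/6).

Final answer: 2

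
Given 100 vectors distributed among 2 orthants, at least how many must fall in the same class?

By pigeonhole with 100 objects and 2 categories: ceiling(100/2).

Final answer: 50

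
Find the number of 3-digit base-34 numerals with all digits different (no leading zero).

The leading digit has 33 choices (anything but zero); the next has 33 (anything but the first), then 32, and so on, one fewer each time.
Total: 33 x 33 x 32.

Final answer: 34848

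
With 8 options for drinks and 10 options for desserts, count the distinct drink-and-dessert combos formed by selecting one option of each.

By the multiplication principle: 8 x 10.

Final answer: 80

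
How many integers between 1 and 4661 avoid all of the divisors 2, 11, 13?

|div by 2|=2330, |div by 11|=423, |div by 13|=358.
|div by 2&11|=211, |div by 2&13|=179, |div by 11&13|=32, |div by all|=16.
By inclusion-exclusion, divisible by at least one: 2330+423+358-211-179-32+16 = 2705.
Not divisible by any: 4661 - 2705.

Final answer: 1956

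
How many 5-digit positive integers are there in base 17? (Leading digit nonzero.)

In base 17, the leading digit has 16 choices (1..16); each of the remaining 4 digits has 17 choices.
Total: 16 x 17^4.

Final answer: 1336336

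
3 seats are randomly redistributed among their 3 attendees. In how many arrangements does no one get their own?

Derangements satisfy D(n) = (n-1)(D(n-1) + D(n-2)), starting from D(0)=1, D(1)=0.
D(2) = 1 x (0 + 1) = 1
D(3) = 2 x (D(2) + D(1)) = 2 x (1 + 0)

Final answer: D(3) = 2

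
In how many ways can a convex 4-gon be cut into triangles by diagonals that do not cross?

This is a standard Catalan-number count: the answer is C_n. Here n = 4 - 2 = 2.
C_n = (2n)!/(n!(n+1)!), so C_{2} = 4!/(2! x 3!) = C(4,2)/3 = 6/3.

Final answer: C_{2} = 2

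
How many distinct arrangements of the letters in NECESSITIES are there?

Letters (C:1, E:3, I:2, N:1, S:3, T:1). Total letters: 11.
Permutations = 11!/(3! x 3! x 2!).

Final answer: 554400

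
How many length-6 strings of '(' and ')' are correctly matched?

This is counted by the nth Catalan number C_n. Here n = 3 (pairs).
C_n = (2n)!/(n!(n+1)!), so C_{3} = 6!/(3! x 4!) = C(6,3)/4 = 20/4.

Final answer: C_{3} = 5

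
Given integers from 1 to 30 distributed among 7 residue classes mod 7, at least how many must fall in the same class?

By pigeonhole with 30 objects and 7 categories: ceiling(30/7).

Final answer: 5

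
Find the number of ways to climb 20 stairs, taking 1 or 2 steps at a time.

Let f(n) be the number of climbs. Removing the last move (1 or 2 steps) gives f(n) = f(n-1) + f(n-2); base cases f(1)=1, f(2)=2.
Computing successive values: f(1)=1, f(2)=2, f(3)=3, f(4)=5, f(5)=8, f(6)=13, f(7)=21, f(8)=34, f(9)=55, f(10)=89, f(11)=144, f(12)=233, f(13)=377, f(14)=610, f(15)=987, f(16)=1597, f(17)=2584, f(18)=4181, f(19)=6765, f(20)=10946.

Final answer: 10946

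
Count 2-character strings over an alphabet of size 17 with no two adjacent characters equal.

Let g(n) count such strings. g(1) = 17, and each valid string of length n-1 extends in 16 ways (any symbol but the last), so g(n) = 16 g(n-1).
Total: g(2) = 17 x 16^1.

Final answer: 17 x 16^{1} = 272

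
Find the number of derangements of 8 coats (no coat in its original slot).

Derangements satisfy D(n) = (n-1)(D(n-1) + D(n-2)), starting from D(0)=1, D(1)=0.
D(2) = 1 x (0 + 1) = 1
D(3) = 2 x (1 + 0) = 2
D(4) = 3 x (2 + 1) = 9
D(5) = 4 x (9 + 2) = 44
D(6) = 5 x (44 + 9) = 265
D(7) = 6 x (265 + 44) = 1854
D(8) = 7 x (D(7) + D(6)) = 7 x (1854 + 265)

Final answer: D(8) = 14833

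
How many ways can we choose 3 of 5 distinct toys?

C(5,3) = 5!/(3! x (5-3)!).

Final answer: C(5,3) = 10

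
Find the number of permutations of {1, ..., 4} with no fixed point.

D(n) = (n-1)(D(n-1) + D(n-2)), D(0)=1, D(1)=0.
D(2) = 1 x (0 + 1) = 1
D(3) = 2 x (1 + 0) = 2
D(4) = 3 x (D(3) + D(2)) = 3 x (2 + 1)

Final answer: D(4) = 9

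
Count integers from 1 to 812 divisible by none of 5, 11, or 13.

|div by 5|=162, |div by 11|=73, |div by 13|=62.
|div by 5&11|=14, |div by 5&13|=12, |div by 11&13|=5, |div by all|=1.
By inclusion-exclusion, divisible by at least one: 162+73+62-14-12-5+1 = 267.
Not divisible by any: 812 - 267.

Final answer: 545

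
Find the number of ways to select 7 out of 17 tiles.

C(17,7) = 17!/(7! x (17-7)!).

Final answer: C(17,7) = 19448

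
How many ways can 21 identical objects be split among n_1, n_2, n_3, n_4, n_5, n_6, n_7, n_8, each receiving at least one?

Substitute n'_i = n_i - 1 (so n'_i >= 0). Then sum n'_i = 21 - 8 = 13.
Stars and bars: C(13+8-1, 8-1) = C(20,7).

Final answer: C(20,7) = 77520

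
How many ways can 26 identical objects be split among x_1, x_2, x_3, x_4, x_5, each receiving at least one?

Substitute x'_i = x_i - 1 (so x'_i >= 0). Then sum x'_i = 26 - 5 = 21.
Stars and bars: C(21+5-1, 5-1) = C(25,4).

Final answer: C(25,4) = 12650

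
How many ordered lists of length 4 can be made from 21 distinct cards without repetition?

P(21,4) = 21!/(21-4)! = 21!/17!.

Final answer: P(21,4) = 143640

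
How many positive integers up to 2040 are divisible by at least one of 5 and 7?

Multiples of 5: 408. Multiples of 7: 291. Of both (lcm=35): 58.
By inclusion-exclusion: 408 + 291 - 58.

Final answer: 641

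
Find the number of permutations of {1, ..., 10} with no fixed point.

Use the recurrence D(n) = (n-1)(D(n-1) + D(n-2)) with D(0)=1, D(1)=0.
Building up: D(2)=1, D(3)=2, D(4)=9, D(5)=44, D(6)=265, D(7)=1854, D(8)=14833, D(9)=133496.
D(10) = 9 x (D(9) + D(8)) = 9 x (133496 + 14833).

Final answer: D(10) = 1334961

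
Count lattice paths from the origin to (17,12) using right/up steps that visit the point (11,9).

Paths (0,0)->(11,9): C(20,9) = 167960.
Paths (11,9)->(17,12): C(9,3) = 84.
By multiplication principle: 167960 x 84.

Final answer: 14108640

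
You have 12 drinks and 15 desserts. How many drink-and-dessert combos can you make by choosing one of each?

By the multiplication principle: 12 x 15.

Final answer: 180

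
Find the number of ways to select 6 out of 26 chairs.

C(26,6) = 26!/(6! x 20!).

Final answer: \binom{26}{6} = 230230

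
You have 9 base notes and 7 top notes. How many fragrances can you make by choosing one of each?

By the multiplication principle: 9 x 7.

Final answer: 63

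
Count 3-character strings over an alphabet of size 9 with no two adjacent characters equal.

First character: 9 choices. Each subsequent: 8 choices (must differ from the previous one).
Total: 9 x 8^2.

Final answer: 9 x 8^{2} = 576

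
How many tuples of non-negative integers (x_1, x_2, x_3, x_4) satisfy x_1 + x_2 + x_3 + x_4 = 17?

Stars and bars with 17 stars and 3 bars:
C(17+4-1, 4-1) = C(20,3).

Final answer: C(20,3) = 1140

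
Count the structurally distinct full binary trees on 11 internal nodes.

This is a standard Catalan-number count: the answer is C_n. Here n = 11.
Using C_0 = 1 and C_(k+1) = C_k x 2(2k+1)/(k+2), build up term by term: C_1=1, C_2=2, C_3=5, C_4=14, C_5=42, C_6=132, C_7=429, C_8=1430, C_9=4862, C_10=16796, C_11=58786.

Final answer: C_{11} = 58786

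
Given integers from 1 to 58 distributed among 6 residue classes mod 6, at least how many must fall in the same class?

By pigeonhole with 58 objects and 6 categories: ceiling(58/6).

Final answer: 10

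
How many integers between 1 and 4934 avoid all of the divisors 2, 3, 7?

|div by 2|=2467, |div by 3|=1644, |div by 7|=704.
|div by 2&3|=822, |div by 2&7|=352, |div by 3&7|=234, |div by all|=117.
By inclusion-exclusion, divisible by at least one: 2467+1644+704-822-352-234+117 = 3524.
Not divisible by any: 4934 - 3524.

Final answer: 1410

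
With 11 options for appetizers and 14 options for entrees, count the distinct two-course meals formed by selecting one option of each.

By the multiplication principle: 11 x 14.

Final answer: 154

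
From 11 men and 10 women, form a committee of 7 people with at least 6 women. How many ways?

Sum over valid woman counts:
C(10,6)C(11,1) = 2310
C(10,7)C(11,0) = 120
Total: 2310 + 120.

Final answer: 2430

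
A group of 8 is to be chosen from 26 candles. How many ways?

C(26,8) = 26!/(8! x 18!).

Final answer: \binom{26}{8} = 1562275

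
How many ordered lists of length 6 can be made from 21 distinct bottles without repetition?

P(21,6) = 21!/(21-6)! = 21!/15!.

Final answer: P(21,6) = 39070080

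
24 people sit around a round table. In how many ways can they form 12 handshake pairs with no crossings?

The structures are counted by the Catalan number C_n. Here n = 24/2 = 12.
C_n = C(2n,n) - C(2n,n+1), so C_{12} = C(24,12) - C(24,13) = 2704156 - 2496144.

Final answer: C_{12} = 208012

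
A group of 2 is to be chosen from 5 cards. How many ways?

C(5,2) = 5!/(2! x (5-2)!).

Final answer: C(5,2) = 10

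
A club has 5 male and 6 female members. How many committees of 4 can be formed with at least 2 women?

Sum over valid woman counts:
C(6,2)C(5,2) = 150
C(6,3)C(5,1) = 100
C(6,4)C(5,0) = 15
Total: 150 + 100 + 15.

Final answer: 265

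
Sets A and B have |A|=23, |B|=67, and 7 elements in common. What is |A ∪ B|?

|A union B| = |A| + |B| - |A intersect B| = 23 + 67 - 7.

Final answer: 83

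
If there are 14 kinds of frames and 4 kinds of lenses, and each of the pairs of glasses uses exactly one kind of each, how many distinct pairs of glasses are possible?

By the multiplication principle: 14 x 4.

Final answer: 56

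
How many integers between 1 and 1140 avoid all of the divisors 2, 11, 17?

|div by 2|=570, |div by 11|=103, |div by 17|=67.
|div by 2&11|=51, |div by 2&17|=33, |div by 11&17|=6, |div by all|=3.
By inclusion-exclusion, divisible by at least one: 570+103+67-51-33-6+3 = 653.
Not divisible by any: 1140 - 653.

Final answer: 487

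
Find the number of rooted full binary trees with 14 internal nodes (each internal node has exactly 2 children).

The structures are counted by the Catalan number C_n. Here n = 14.
C_n = C(2n,n) - C(2n,n+1), so C_{14} = C(28,14) - C(28,15) = 40116600 - 37442160.

Final answer: C_{14} = 2674440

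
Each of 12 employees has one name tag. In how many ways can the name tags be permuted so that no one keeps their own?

Derangements satisfy D(n) = (n-1)(D(n-1) + D(n-2)), starting from D(0)=1, D(1)=0.
D(2) = 1 x (0 + 1) = 1
D(3) = 2 x (1 + 0) = 2
D(4) = 3 x (2 + 1) = 9
D(5) = 4 x (9 + 2) = 44
D(6) = 5 x (44 + 9) = 265
D(7) = 6 x (265 + 44) = 1854
D(8) = 7 x (1854 + 265) = 14833
D(9) = 8 x (14833 + 1854) = 133496
D(10) = 9 x (133496 + 14833) = 1334961
D(11) = 10 x (1334961 + 133496) = 14684570
D(12) = 11 x (D(11) + D(10)) = 11 x (14684570 + 1334961)

Final answer: D(12) = 176214841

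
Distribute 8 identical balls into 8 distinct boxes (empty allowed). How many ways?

Stars and bars: C(n+k-1, k-1) = C(15,7).

Final answer: C(15,7) = 6435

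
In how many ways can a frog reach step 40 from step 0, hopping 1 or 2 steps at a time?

Let f(n) count the ways. The last step is size 1 or 2, so f(n) = f(n-1) + f(n-2) with f(1)=1, f(2)=2.
Iterating the recurrence: f(1)=1, f(2)=2, f(3)=3, f(4)=5, f(5)=8, f(6)=13, f(7)=21, f(8)=34, f(9)=55, f(10)=89, f(11)=144, f(12)=233, f(13)=377, f(14)=610, f(15)=987, f(16)=1597, f(17)=2584, f(18)=4181, f(19)=6765, f(20)=10946, f(21)=17711, f(22)=28657, f(23)=46368, f(24)=75025, f(25)=121393, f(26)=196418, f(27)=317811, f(28)=514229, f(29)=832040, f(30)=1346269, f(31)=2178309, f(32)=3524578, f(33)=5702887, f(34)=9227465, f(35)=14930352, f(36)=24157817, f(37)=39088169, f(38)=63245986, f(39)=102334155, f(40)=165580141.

Final answer: 165580141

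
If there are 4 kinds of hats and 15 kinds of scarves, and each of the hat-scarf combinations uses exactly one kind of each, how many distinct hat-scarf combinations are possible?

By the multiplication principle: 4 x 15.

Final answer: 60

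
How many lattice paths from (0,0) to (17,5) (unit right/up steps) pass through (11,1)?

Paths (0,0)->(11,1): C(12,1) = 12.
Paths (11,1)->(17,5): C(10,4) = 210.
By multiplication principle: 12 x 210.

Final answer: 2520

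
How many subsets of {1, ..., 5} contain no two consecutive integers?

Let a(n) count such subsets of {1, ..., n}. Either n is excluded (a(n-1) ways) or n is included, forcing n-1 out (a(n-2) ways), so a(n) = a(n-1) + a(n-2) with a(1)=2, a(2)=3.
Computing successive values: a(1)=2, a(2)=3, a(3)=5, a(4)=8, a(5)=13.

Final answer: 13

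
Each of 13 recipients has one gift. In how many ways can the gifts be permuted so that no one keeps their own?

Derangements satisfy D(n) = (n-1)(D(n-1) + D(n-2)), starting from D(0)=1, D(1)=0.
D(2) = 1 x (0 + 1) = 1
D(3) = 2 x (1 + 0) = 2
D(4) = 3 x (2 + 1) = 9
D(5) = 4 x (9 + 2) = 44
D(6) = 5 x (44 + 9) = 265
D(7) = 6 x (265 + 44) = 1854
D(8) = 7 x (1854 + 265) = 14833
D(9) = 8 x (14833 + 1854) = 133496
D(10) = 9 x (133496 + 14833) = 1334961
D(11) = 10 x (1334961 + 133496) = 14684570
D(12) = 11 x (14684570 + 1334961) = 176214841
D(13) = 12 x (D(12) + D(11)) = 12 x (176214841 + 14684570)

Final answer: D(13) = 2290792932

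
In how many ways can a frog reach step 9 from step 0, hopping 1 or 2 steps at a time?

Let f(n) be the number of climbs. Removing the last move (1 or 2 steps) gives f(n) = f(n-1) + f(n-2); base cases f(1)=1, f(2)=2.
Computing successive values: f(1)=1, f(2)=2, f(3)=3, f(4)=5, f(5)=8, f(6)=13, f(7)=21, f(8)=34, f(9)=55.

Final answer: 55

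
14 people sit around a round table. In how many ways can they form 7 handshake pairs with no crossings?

The structures are counted by the Catalan number C_n. Here n = 14/2 = 7.
C_n = (2n)!/(n!(n+1)!), so C_{7} = 14!/(7! x 8!) = C(14,7)/8 = 3432/8.

Final answer: C_{7} = 429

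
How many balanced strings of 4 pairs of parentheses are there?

This is a standard Catalan-number count: the answer is C_n. Here n = 4 (pairs).
C_n = (2n)!/(n!(n+1)!), so C_{4} = 8!/(4! x 5!) = C(8,4)/5 = 70/5.

Final answer: C_{4} = 14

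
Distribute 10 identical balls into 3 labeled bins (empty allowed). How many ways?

Stars and bars: C(n+k-1, k-1) = C(12,2).

Final answer: C(12,2) = 66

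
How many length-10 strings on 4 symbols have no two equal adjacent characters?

First character: 4 choices. Each subsequent: 3 choices (must differ from the previous one).
Total: 4 x 3^9.

Final answer: 4 x 3^{9} = 78732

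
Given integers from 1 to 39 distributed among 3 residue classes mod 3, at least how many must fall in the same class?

By pigeonhole with 39 objects and 3 categories: ceiling(39/3).

Final answer: 13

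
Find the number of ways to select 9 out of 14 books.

C(14,9) = 14!/(9! x 5!).

Final answer: \binom{14}{9} = 2002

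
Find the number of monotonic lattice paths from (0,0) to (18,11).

Each path has 18 right steps and 11 up steps in some order (29 steps total).
Choose which 11 of the 29 steps are up: C(29,11).

Final answer: C(29,11) = 34597290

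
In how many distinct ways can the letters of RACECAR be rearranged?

Letters (A:2, C:2, E:1, R:2). Total letters: 7.
Permutations = 7!/(2! x 2! x 2!).

Final answer: 630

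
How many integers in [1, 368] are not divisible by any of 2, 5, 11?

|div by 2|=184, |div by 5|=73, |div by 11|=33.
|div by 2&5|=36, |div by 2&11|=16, |div by 5&11|=6, |div by all|=3.
By inclusion-exclusion, divisible by at least one: 184+73+33-36-16-6+3 = 235.
Not divisible by any: 368 - 235.

Final answer: 133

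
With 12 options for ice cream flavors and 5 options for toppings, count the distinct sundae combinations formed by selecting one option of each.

By the multiplication principle: 12 x 5.

Final answer: 60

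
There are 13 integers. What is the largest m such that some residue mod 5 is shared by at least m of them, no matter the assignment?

There are 5 possible values for residue mod 5. With 13 integers and 5 categories, by pigeonhole: ceiling(13/5).

Final answer: 3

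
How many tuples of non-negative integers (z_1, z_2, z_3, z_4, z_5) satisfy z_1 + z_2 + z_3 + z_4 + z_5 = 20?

Stars and bars with 20 stars and 4 bars:
C(20+5-1, 5-1) = C(24,4).

Final answer: C(24,4) = 10626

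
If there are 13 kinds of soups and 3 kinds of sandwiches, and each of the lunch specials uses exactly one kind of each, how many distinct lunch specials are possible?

By the multiplication principle: 13 x 3.

Final answer: 39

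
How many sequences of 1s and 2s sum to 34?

Condition on the final move: it is a 1-step (f(n-1) ways to get there) or a 2-step (f(n-2) ways), so f(n) = f(n-1) + f(n-2), with f(1)=1, f(2)=2.
Iterating the recurrence: f(1)=1, f(2)=2, f(3)=3, f(4)=5, f(5)=8, f(6)=13, f(7)=21, f(8)=34, f(9)=55, f(10)=89, f(11)=144, f(12)=233, f(13)=377, f(14)=610, f(15)=987, f(16)=1597, f(17)=2584, f(18)=4181, f(19)=6765, f(20)=10946, f(21)=17711, f(22)=28657, f(23)=46368, f(24)=75025, f(25)=121393, f(26)=196418, f(27)=317811, f(28)=514229, f(29)=832040, f(30)=1346269, f(31)=2178309, f(32)=3524578, f(33)=5702887, f(34)=9227465.

Final answer: 9227465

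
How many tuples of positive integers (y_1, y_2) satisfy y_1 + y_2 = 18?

Substitute y'_i = y_i - 1 (so y'_i >= 0). Then sum y'_i = 18 - 2 = 16.
Stars and bars: C(16+2-1, 2-1) = C(17,1).

Final answer: C(17,1) = 17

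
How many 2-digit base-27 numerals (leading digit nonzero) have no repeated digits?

The leading digit has 26 choices (anything but zero); the next has 26 (anything but the first), then 25, and so on, one fewer each time.
Total: 26 x 26.

Final answer: 676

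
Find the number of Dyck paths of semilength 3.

Total monotonic paths to (3,3): C(6,3) = 20.
Reflecting each bad path at its first crossing gives a bijection with paths to (2,4): C(6,4) = 15.
Valid Dyck paths: 20 - 15.
(Equivalently, C_{3} = C(6,3)/4 = 20/4.)

Final answer: C_{3} = 5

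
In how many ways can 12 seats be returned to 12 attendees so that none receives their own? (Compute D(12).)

D(n) = (n-1)(D(n-1) + D(n-2)), D(0)=1, D(1)=0.
D(2) = 1 x (0 + 1) = 1
D(3) = 2 x (1 + 0) = 2
D(4) = 3 x (2 + 1) = 9
D(5) = 4 x (9 + 2) = 44
D(6) = 5 x (44 + 9) = 265
D(7) = 6 x (265 + 44) = 1854
D(8) = 7 x (1854 + 265) = 14833
D(9) = 8 x (14833 + 1854) = 133496
D(10) = 9 x (133496 + 14833) = 1334961
D(11) = 10 x (1334961 + 133496) = 14684570
D(12) = 11 x (D(11) + D(10)) = 11 x (14684570 + 1334961)

Final answer: D(12) = 176214841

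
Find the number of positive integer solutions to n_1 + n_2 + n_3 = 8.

Substitute n'_i = n_i - 1 (so n'_i >= 0). Then sum n'_i = 8 - 3 = 5.
Stars and bars: C(5+3-1, 3-1) = C(7,2).

Final answer: C(7,2) = 21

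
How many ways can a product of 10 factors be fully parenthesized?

This is counted by the nth Catalan number C_n. Here n = 10 - 1 = 9.
C_n = C(2n,n) - C(2n,n+1), so C_{9} = C(18,9) - C(18,10) = 48620 - 43758.

Final answer: C_{9} = 4862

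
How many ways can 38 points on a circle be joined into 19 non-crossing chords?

This is a standard Catalan-number count: the answer is C_n. Here n = 38/2 = 19.
C_n = C(2n,n) - C(2n,n+1), so C_{19} = C(38,19) - C(38,20) = 35345263800 - 33578000610.

Final answer: C_{19} = 1767263190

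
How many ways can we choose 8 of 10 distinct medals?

C(10,8) = 10!/(8! x (10-8)!).

Final answer: C(10,8) = 45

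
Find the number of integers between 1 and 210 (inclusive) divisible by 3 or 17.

Multiples of 3: 70. Multiples of 17: 12. Of both (lcm=51): 4.
By inclusion-exclusion: 70 + 12 - 4.

Final answer: 78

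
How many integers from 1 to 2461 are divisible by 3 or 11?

Multiples of 3: 820. Multiples of 11: 223. Of both (lcm=33): 74.
By inclusion-exclusion: 820 + 223 - 74.

Final answer: 969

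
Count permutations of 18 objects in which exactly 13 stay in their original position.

Choose which 13 elements are fixed: C(18,13) = 8568.
Derange the remaining 5 using D(j) = (j-1)(D(j-1) + D(j-2)), D(0)=1, D(1)=0: D(2)=1, D(3)=2, D(4)=9, D(5)=44.
Total: 8568 x 44.

Final answer: C(18,13) D(5) = 376992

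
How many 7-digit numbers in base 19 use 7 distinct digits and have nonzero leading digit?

The leading digit has 18 choices (anything but zero); the next has 18 (anything but the first), then 17, and so on, one fewer each time.
Total: 18 x 18 x 17 x 16 x 15 x 14 x 13.

Final answer: 240589440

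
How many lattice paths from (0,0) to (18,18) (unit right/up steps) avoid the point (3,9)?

Total paths to (18,18): C(36,18) = 9075135300.
Paths through (3,9): C(12,9) x C(24,9) = 287650880.
Avoiding (3,9): 9075135300 - 287650880.

Final answer: 8787484420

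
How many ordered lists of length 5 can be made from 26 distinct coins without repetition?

P(26,5) = 26!/(26-5)! = 26!/21!.

Final answer: P(26,5) = 7893600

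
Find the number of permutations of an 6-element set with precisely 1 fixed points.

Choose which 1 elements are fixed: C(6,1) = 6.
Derange the remaining 5 using D(j) = (j-1)(D(j-1) + D(j-2)), D(0)=1, D(1)=0: D(2)=1, D(3)=2, D(4)=9, D(5)=44.
Total: 6 x 44.

Final answer: C(6,1) D(5) = 264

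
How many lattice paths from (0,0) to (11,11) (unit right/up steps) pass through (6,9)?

Paths (0,0)->(6,9): C(15,9) = 5005.
Paths (6,9)->(11,11): C(7,2) = 21.
By multiplication principle: 5005 x 21.

Final answer: 105105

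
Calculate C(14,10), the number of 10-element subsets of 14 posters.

C(14,10) = 14!/(10! x 4!).

Final answer: \binom{14}{10} = 1001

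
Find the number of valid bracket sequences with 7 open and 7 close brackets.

This is counted by the nth Catalan number C_n. Here n = 7 (pairs).
C_n = C(2n,n) - C(2n,n+1), so C_{7} = C(14,7) - C(14,8) = 3432 - 3003.

Final answer: C_{7} = 429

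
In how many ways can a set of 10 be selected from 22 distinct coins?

C(22,10) = 22!/(10! x 12!).

Final answer: \binom{22}{10} = 646646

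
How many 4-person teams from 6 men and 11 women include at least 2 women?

Sum over valid woman counts:
C(11,2)C(6,2) = 825
C(11,3)C(6,1) = 990
C(11,4)C(6,0) = 330
Total: 825 + 990 + 330.

Final answer: 2145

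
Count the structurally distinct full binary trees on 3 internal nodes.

This is counted by the nth Catalan number C_n. Here n = 3.
C_n = (2n)!/(n!(n+1)!), so C_{3} = 6!/(3! x 4!) = C(6,3)/4 = 20/4.

Final answer: C_{3} = 5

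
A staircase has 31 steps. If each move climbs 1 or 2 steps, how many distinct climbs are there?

Let f(n) count the ways. The last step is size 1 or 2, so f(n) = f(n-1) + f(n-2) with f(1)=1, f(2)=2.
Iterating the recurrence: f(1)=1, f(2)=2, f(3)=3, f(4)=5, f(5)=8, f(6)=13, f(7)=21, f(8)=34, f(9)=55, f(10)=89, f(11)=144, f(12)=233, f(13)=377, f(14)=610, f(15)=987, f(16)=1597, f(17)=2584, f(18)=4181, f(19)=6765, f(20)=10946, f(21)=17711, f(22)=28657, f(23)=46368, f(24)=75025, f(25)=121393, f(26)=196418, f(27)=317811, f(28)=514229, f(29)=832040, f(30)=1346269, f(31)=2178309.

Final answer: 2178309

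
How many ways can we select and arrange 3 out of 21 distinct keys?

P(21,3) = 21!/(21-3)! = 21!/18!.

Final answer: P(21,3) = 7980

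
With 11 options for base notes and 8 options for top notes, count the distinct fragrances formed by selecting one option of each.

By the multiplication principle: 11 x 8.

Final answer: 88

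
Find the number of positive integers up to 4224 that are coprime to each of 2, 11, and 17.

|div by 2|=2112, |div by 11|=384, |div by 17|=248.
|div by 2&11|=192, |div by 2&17|=124, |div by 11&17|=22, |div by all|=11.
By inclusion-exclusion, divisible by at least one: 2112+384+248-192-124-22+11 = 2417.
Not divisible by any: 4224 - 2417.

Final answer: 1807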